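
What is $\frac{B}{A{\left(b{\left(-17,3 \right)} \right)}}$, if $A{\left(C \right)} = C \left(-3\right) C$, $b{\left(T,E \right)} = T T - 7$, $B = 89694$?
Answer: $- \frac{1661}{4418} \approx -0.37596$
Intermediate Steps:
$b{\left(T,E \right)} = -7 + T^{2}$ ($b{\left(T,E \right)} = T^{2} - 7 = -7 + T^{2}$)
$A{\left(C \right)} = - 3 C^{2}$ ($A{\left(C \right)} = - 3 C C = - 3 C^{2}$)
$\frac{B}{A{\left(b{\left(-17,3 \right)} \right)}} = \frac{89694}{\left(-3\right) \left(-7 + \left(-17\right)^{2}\right)^{2}} = \frac{89694}{\left(-3\right) \left(-7 + 289\right)^{2}} = \frac{89694}{\left(-3\right) 282^{2}} = \frac{89694}{\left(-3\right) 79524} = \frac{89694}{-238572} = 89694 \left(- \frac{1}{238572}\right) = - \frac{1661}{4418}$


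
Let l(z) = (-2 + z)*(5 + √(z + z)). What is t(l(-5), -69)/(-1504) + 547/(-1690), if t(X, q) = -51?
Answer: -368249/1270880 ≈ -0.28976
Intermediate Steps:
l(z) = (-2 + z)*(5 + √2*√z) (l(z) = (-2 + z)*(5 + √(2*z)) = (-2 + z)*(5 + √2*√z))
t(l(-5), -69)/(-1504) + 547/(-1690) = -51/(-1504) + 547/(-1690) = -51*(-1/1504) + 547*(-1/1690) = 51/1504 - 547/1690 = -368249/1270880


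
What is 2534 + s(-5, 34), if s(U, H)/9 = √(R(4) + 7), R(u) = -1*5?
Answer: 2534 + 9*√2 ≈ 2546.7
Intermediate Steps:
R(u) = -5
s(U, H) = 9*√2 (s(U, H) = 9*√(-5 + 7) = 9*√2)
2534 + s(-5, 34) = 2534 + 9*√2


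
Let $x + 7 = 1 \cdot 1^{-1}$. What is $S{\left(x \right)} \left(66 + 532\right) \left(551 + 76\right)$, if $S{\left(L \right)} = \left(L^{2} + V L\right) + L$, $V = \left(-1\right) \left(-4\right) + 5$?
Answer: $-8998704$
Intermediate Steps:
$V = 9$ ($V = 4 + 5 = 9$)
$x = -6$ ($x = -7 + 1 \cdot 1^{-1} = -7 + 1 \cdot 1 = -7 + 1 = -6$)
$S{\left(L \right)} = L^{2} + 10 L$ ($S{\left(L \right)} = \left(L^{2} + 9 L\right) + L = L^{2} + 10 L$)
$S{\left(x \right)} \left(66 + 532\right) \left(551 + 76\right) = - 6 \left(10 - 6\right) \left(66 + 532\right) \left(551 + 76\right) = \left(-6\right) 4 \cdot 598 \cdot 627 = \left(-24\right) 374946 = -8998704$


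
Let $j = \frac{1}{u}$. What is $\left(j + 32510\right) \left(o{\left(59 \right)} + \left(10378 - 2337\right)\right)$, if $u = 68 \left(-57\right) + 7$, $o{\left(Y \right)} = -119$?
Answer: $\frac{996438579258}{3869} \approx 2.5754 \cdot 10^{8}$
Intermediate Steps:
$u = -3869$ ($u = -3876 + 7 = -3869$)
$j = - \frac{1}{3869}$ ($j = \frac{1}{-3869} = - \frac{1}{3869} \approx -0.00025846$)
$\left(j + 32510\right) \left(o{\left(59 \right)} + \left(10378 - 2337\right)\right) = \left(- \frac{1}{3869} + 32510\right) \left(-119 + \left(10378 - 2337\right)\right) = \frac{125781189 \left(-119 + 8041\right)}{3869} = \frac{125781189}{3869} \cdot 7922 = \frac{996438579258}{3869}$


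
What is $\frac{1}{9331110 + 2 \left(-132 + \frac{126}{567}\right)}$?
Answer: $\frac{9}{83977618} \approx 1.0717 \cdot 10^{-7}$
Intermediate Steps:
$\frac{1}{9331110 + 2 \left(-132 + \frac{126}{567}\right)} = \frac{1}{9331110 + 2 \left(-132 + 126 \cdot \frac{1}{567}\right)} = \frac{1}{9331110 + 2 \left(-132 + \frac{2}{9}\right)} = \frac{1}{9331110 + 2 \left(- \frac{1186}{9}\right)} = \frac{1}{9331110 - \frac{2372}{9}} = \frac{1}{\frac{83977618}{9}} = \frac{9}{83977618}$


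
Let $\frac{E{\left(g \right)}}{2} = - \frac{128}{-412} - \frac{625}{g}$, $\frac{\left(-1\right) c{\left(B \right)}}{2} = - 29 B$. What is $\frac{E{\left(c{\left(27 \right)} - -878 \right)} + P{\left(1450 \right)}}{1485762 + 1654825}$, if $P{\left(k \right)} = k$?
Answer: $\frac{182519533}{395293123342} \approx 0.00046173$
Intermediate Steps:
$c{\left(B \right)} = 58 B$ ($c{\left(B \right)} = - 2 \left(- 29 B\right) = 58 B$)
$E{\left(g \right)} = \frac{64}{103} - \frac{1250}{g}$ ($E{\left(g \right)} = 2 \left(- \frac{128}{-412} - \frac{625}{g}\right) = 2 \left(\left(-128\right) \left(- \frac{1}{412}\right) - \frac{625}{g}\right) = 2 \left(\frac{32}{103} - \frac{625}{g}\right) = \frac{64}{103} - \frac{1250}{g}$)
$\frac{E{\left(c{\left(27 \right)} - -878 \right)} + P{\left(1450 \right)}}{1485762 + 1654825} = \frac{\left(\frac{64}{103} - \frac{1250}{58 \cdot 27 - -878}\right) + 1450}{1485762 + 1654825} = \frac{\left(\frac{64}{103} - \frac{1250}{1566 + 878}\right) + 1450}{3140587} = \left(\left(\frac{64}{103} - \frac{1250}{2444}\right) + 1450\right) \frac{1}{3140587} = \left(\left(\frac{64}{103} - \frac{625}{1222}\right) + 1450\right) \frac{1}{3140587} = \left(\frac{13833}{125866} + 1450\right) \frac{1}{3140587} = \frac{182519533}{125866} \cdot \frac{1}{3140587} = \frac{182519533}{395293123342}$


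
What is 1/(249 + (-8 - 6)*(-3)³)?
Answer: 1/627 ≈ 0.0015949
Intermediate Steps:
1/(249 + (-8 - 6)*(-3)³) = 1/(249 - 14*(-27)) = 1/(249 + 378) = 1/627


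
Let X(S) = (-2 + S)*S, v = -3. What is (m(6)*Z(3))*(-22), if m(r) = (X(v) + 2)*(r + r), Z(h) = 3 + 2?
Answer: -22440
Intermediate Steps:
X(S) = S*(-2 + S)
Z(h) = 5
m(r) = 34*r (m(r) = (-3*(-2 - 3) + 2)*(r + r) = (-3*(-5) + 2)*(2*r) = (15 + 2)*(2*r) = 17*(2*r) = 34*r)
(m(6)*Z(3))*(-22) = ((34*6)*5)*(-22) = (204*5)*(-22) = 1020*(-22) = -22440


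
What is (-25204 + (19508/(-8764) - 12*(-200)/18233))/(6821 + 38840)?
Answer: -1006945733553/1824088595483 ≈ -0.55203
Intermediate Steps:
(-25204 + (19508/(-8764) - 12*(-200)/18233))/(6821 + 38840) = (-25204 + (19508*(-1/8764) + 2400*(1/18233)))/45661 = (-25204 + (-4877/2191 + 2400/18233))*(1/45661) = (-25204 - 83663941/39948503)*(1/45661) = -1006945733553/39948503*1/45661 = -1006945733553/1824088595483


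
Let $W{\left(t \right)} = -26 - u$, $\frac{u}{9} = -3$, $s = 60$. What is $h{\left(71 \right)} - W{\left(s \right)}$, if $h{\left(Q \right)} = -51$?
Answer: $-52$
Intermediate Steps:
$u = -27$ ($u = 9 \left(-3\right) = -27$)
$W{\left(t \right)} = 1$ ($W{\left(t \right)} = -26 - -27 = -26 + 27 = 1$)
$h{\left(71 \right)} - W{\left(s \right)} = -51 - 1 = -52$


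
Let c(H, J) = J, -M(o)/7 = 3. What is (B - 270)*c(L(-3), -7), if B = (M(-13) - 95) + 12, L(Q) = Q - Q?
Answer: 2618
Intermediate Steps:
M(o) = -21 (M(o) = -7*3 = -21)
L(Q) = 0
B = -104 (B = (-21 - 95) + 12 = -116 + 12 = -104)
(B - 270)*c(L(-3), -7) = (-104 - 270)*(-7) = -374*(-7) = 2618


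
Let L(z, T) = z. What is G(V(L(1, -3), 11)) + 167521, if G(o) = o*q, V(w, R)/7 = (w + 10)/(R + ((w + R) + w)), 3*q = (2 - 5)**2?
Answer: 1340245/8 ≈ 1.6753e+5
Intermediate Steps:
q = 3 (q = (2 - 5)**2/3 = (1/3)*(-3)**2 = (1/3)*9 = 3)
V(w, R) = 7*(10 + w)/(2*R + 2*w) (V(w, R) = 7*((w + 10)/(R + ((w + R) + w))) = 7*((10 + w)/(R + ((R + w) + w))) = 7*((10 + w)/(R + (R + 2*w))) = 7*((10 + w)/(2*R + 2*w)) = 7*(10 + w)/(2*R + 2*w))
G(o) = 3*o (G(o) = o*3 = 3*o)
G(V(L(1, -3), 11)) + 167521 = 3*((35 + (7/2)*1)/(11 + 1)) + 167521 = 3*((35 + 7/2)/12) + 167521 = 3*((1/12)*(77/2)) + 167521 = 3*(77/24) + 167521 = 77/8 + 167521 = 1340245/8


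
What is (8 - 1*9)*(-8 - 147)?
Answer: 155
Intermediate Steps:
(8 - 1*9)*(-8 - 147) = (8 - 9)*(-155) = -1*(-155) = 155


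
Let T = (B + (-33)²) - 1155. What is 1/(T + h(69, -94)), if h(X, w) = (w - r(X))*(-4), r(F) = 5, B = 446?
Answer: 1/776 ≈ 0.0012887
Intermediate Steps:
h(X, w) = 20 - 4*w (h(X, w) = (w - 1*5)*(-4) = (w - 5)*(-4) = (-5 + w)*(-4) = 20 - 4*w)
T = 380 (T = (446 + (-33)²) - 1155 = (446 + 1089) - 1155 = 1535 - 1155 = 380)
1/(T + h(69, -94)) = 1/(380 + (20 - 4*(-94))) = 1/(380 + (20 + 376)) = 1/(380 + 396) = 1/776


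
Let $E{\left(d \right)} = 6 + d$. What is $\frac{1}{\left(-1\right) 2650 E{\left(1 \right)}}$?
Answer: $- \frac{1}{18550} \approx -5.3908 \cdot 10^{-5}$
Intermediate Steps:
$\frac{1}{\left(-1\right) 2650 E{\left(1 \right)}} = \frac{1}{\left(-1\right) 2650 \left(6 + 1\right)} = \frac{1}{\left(-2650\right) 7} = \frac{1}{-18550} = - \frac{1}{18550}$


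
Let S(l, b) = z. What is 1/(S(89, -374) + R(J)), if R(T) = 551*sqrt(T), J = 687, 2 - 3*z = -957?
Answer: -2877/1876245302 + 4959*sqrt(687)/1876245302 ≈ 6.7743e-5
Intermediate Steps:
z = 959/3 (z = 2/3 - 1/3*(-957) = 2/3 + 319 = 959/3 ≈ 319.67)
S(l, b) = 959/3
1/(S(89, -374) + R(J)) = 1/(959/3 + 551*sqrt(687))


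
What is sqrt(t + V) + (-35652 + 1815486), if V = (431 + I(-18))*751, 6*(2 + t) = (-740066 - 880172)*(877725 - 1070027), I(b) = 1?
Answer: 1779834 + 2*sqrt(116841357921)/3 ≈ 2.0077e+6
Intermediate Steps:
t = 155787503932/3 (t = -2 + ((-740066 - 880172)*(877725 - 1070027))/6 = -2 + (-1620238*(-192302))/6 = -2 + (1/6)*311575007876 = -2 + 155787503938/3 = 155787503932/3 ≈ 5.1929e+10)
V = 324432 (V = (431 + 1)*751 = 432*751 = 324432)
sqrt(t + V) + (-35652 + 1815486) = sqrt(155787503932/3 + 324432) + (-35652 + 1815486) = sqrt(155788477228/3) + 1779834 = 2*sqrt(116841357921)/3 + 1779834 = 1779834 + 2*sqrt(116841357921)/3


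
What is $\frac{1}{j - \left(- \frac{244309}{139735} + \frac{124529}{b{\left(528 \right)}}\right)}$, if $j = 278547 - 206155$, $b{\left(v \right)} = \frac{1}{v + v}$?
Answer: $- \frac{139735}{18365403224211} \approx -7.6086 \cdot 10^{-9}$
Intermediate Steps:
$b{\left(v \right)} = \frac{1}{2 v}$
$j = 72392$
$\frac{1}{j - \left(- \frac{244309}{139735} + \frac{124529}{b{\left(528 \right)}}\right)} = \frac{1}{72392 - \left(131502624 - \frac{244309}{139735}\right)} = \frac{1}{72392 - \left(- \frac{244309}{139735} + \frac{124529}{\frac{1}{2} \cdot \frac{1}{528}}\right)} = \frac{1}{72392 + \left(\frac{244309}{139735} - 124529 \frac{1}{\frac{1}{1056}}\right)} = \frac{1}{72392 + \left(\frac{244309}{139735} - 131502624\right)} = \frac{1}{72392 - \frac{18375518920331}{139735}} = \frac{1}{- \frac{18365403224211}{139735}} = - \frac{139735}{18365403224211}$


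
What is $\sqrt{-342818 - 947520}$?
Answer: $i \sqrt{1290338} \approx 1135.9 i$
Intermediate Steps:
$\sqrt{-342818 - 947520} = \sqrt{-1290338} = i \sqrt{1290338}$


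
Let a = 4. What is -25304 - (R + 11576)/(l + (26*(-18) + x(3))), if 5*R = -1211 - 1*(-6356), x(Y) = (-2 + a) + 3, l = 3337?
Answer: -72736301/2874 ≈ -25308.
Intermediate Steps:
x(Y) = 5 (x(Y) = (-2 + 4) + 3 = 2 + 3 = 5)
R = 1029 (R = (-1211 - 1*(-6356))/5 = (-1211 + 6356)/5 = (⅕)*5145 = 1029)
-25304 - (R + 11576)/(l + (26*(-18) + x(3))) = -25304 - (1029 + 11576)/(3337 + (26*(-18) + 5)) = -25304 - 12605/(3337 + (-468 + 5)) = -25304 - 12605/(3337 - 463) = -25304 - 12605/2874 = -72736301/2874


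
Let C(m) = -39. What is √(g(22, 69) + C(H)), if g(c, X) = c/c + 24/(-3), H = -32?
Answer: I*√46 ≈ 6.7823*I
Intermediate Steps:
g(c, X) = -7 (g(c, X) = 1 + 24*(-⅓) = 1 - 8 = -7)
√(g(22, 69) + C(H)) = √(-7 - 39) = √(-46) = I*√46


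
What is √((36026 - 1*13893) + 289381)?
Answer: √311514 ≈ 558.13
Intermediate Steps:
√((36026 - 1*13893) + 289381) = √((36026 - 13893) + 289381) = √(22133 + 289381) = √311514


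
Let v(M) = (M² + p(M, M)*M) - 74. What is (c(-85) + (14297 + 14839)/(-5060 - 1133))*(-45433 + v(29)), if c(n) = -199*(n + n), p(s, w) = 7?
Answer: -9314111641002/6193 ≈ -1.5040e+9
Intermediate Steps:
c(n) = -398*n
v(M) = -74 + M² + 7*M (v(M) = (M² + 7*M) - 74 = -74 + M² + 7*M)
(c(-85) + (14297 + 14839)/(-5060 - 1133))*(-45433 + v(29)) = (-398*(-85) + (14297 + 14839)/(-5060 - 1133))*(-45433 + (-74 + 29² + 7*29)) = (33830 + 29136/(-6193))*(-45433 + (-74 + 841 + 203)) = (33830 + 29136*(-1/6193))*(-45433 + 970) = (33830 - 29136/6193)*(-44463) = (209480054/6193)*(-44463) = -9314111641002/6193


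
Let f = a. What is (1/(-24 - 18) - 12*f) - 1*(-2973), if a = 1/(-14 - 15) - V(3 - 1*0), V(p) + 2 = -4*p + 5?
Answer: 3490045/1218 ≈ 2865.4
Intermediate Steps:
V(p) = 3 - 4*p (V(p) = -2 + (-4*p + 5) = -2 + (5 - 4*p) = 3 - 4*p)
a = 260/29 (a = 1/(-14 - 15) - (3 - 4*(3 - 1*0)) = 1/(-29) - (3 - 4*(3 + 0)) = -1/29 - (3 - 4*3) = -1/29 - (3 - 12) = -1/29 - 1*(-9) = -1/29 + 9 = 260/29 ≈ 8.9655)
f = 260/29 ≈ 8.9655
(1/(-24 - 18) - 12*f) - 1*(-2973) = (1/(-24 - 18) - 12*260/29) - 1*(-2973) = (1/(-42) - 3120/29) + 2973 = (-1/42 - 3120/29) + 2973 = -131069/1218 + 2973 = 3490045/1218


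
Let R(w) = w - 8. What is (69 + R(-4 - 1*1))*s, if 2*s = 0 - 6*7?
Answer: -1176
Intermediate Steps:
s = -21 (s = (0 - 6*7)/2 = (0 - 42)/2 = (½)*(-42) = -21)
R(w) = -8 + w
(69 + R(-4 - 1*1))*s = (69 + (-8 + (-4 - 1*1)))*(-21) = (69 + (-8 + (-4 - 1)))*(-21) = (69 + (-8 - 5))*(-21) = (69 - 13)*(-21) = 56*(-21) = -1176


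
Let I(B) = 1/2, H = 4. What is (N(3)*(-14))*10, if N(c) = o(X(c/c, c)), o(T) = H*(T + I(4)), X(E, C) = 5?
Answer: -3080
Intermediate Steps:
I(B) = ½
o(T) = 2 + 4*T (o(T) = 4*(T + ½) = 4*(½ + T) = 2 + 4*T)
N(c) = 22 (N(c) = 2 + 4*5 = 2 + 20 = 22)
(N(3)*(-14))*10 = (22*(-14))*10 = -308*10 = -3080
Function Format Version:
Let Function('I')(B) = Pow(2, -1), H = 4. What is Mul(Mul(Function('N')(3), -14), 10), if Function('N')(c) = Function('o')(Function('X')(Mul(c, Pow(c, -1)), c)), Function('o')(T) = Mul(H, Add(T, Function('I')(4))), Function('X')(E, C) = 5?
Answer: -3080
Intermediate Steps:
Function('I')(B) = Rational(1, 2)
Function('o')(T) = Add(2, Mul(4, T)) (Function('o')(T) = Mul(4, Add(T, Rational(1, 2))) = Mul(4, Add(Rational(1, 2), T)) = Add(2, Mul(4, T)))
Function('N')(c) = 22 (Function('N')(c) = Add(2, Mul(4, 5)) = Add(2, 20) = 22)
Mul(Mul(Function('N')(3), -14), 10) = Mul(Mul(22, -14), 10) = Mul(-308, 10) = -3080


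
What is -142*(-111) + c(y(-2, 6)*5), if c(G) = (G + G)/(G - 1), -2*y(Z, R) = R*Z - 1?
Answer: 993136/63 ≈ 15764.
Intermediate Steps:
y(Z, R) = ½ - R*Z/2 (y(Z, R) = -(R*Z - 1)/2 = -(-1 + R*Z)/2 = ½ - R*Z/2)
c(G) = 2*G/(-1 + G) (c(G) = (2*G)/(-1 + G) = 2*G/(-1 + G))
-142*(-111) + c(y(-2, 6)*5) = -142*(-111) + 2*((½ - ½*6*(-2))*5)/(-1 + (½ - ½*6*(-2))*5) = 15762 + 2*((½ + 6)*5)/(-1 + (½ + 6)*5) = 15762 + 2*((13/2)*5)/(-1 + (13/2)*5) = 15762 + 2*(65/2)/(-1 + 65/2) = 15762 + 2*(65/2)/(63/2) = 15762 + 2*(65/2)*(2/63) = 15762 + 130/63 = 993136/63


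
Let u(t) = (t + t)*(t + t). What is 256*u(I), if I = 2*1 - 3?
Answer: 1024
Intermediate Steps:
I = -1 (I = 2 - 3 = -1)
u(t) = 4*t**2 (u(t) = (2*t)*(2*t) = 4*t**2)
256*u(I) = 256*(4*(-1)**2) = 256*(4*1) = 256*4 = 1024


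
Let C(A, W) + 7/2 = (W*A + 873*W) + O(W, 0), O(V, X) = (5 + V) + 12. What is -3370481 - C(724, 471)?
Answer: -8246305/2 ≈ -4.1232e+6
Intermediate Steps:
O(V, X) = 17 + V
C(A, W) = 27/2 + 874*W + A*W (C(A, W) = -7/2 + ((W*A + 873*W) + (17 + W)) = -7/2 + ((A*W + 873*W) + (17 + W)) = -7/2 + ((873*W + A*W) + (17 + W)) = -7/2 + (17 + 874*W + A*W) = 27/2 + 874*W + A*W)
-3370481 - C(724, 471) = -3370481 - (27/2 + 874*471 + 724*471) = -3370481 - (27/2 + 411654 + 341004) = -3370481 - 1*1505343/2 = -3370481 - 1505343/2 = -8246305/2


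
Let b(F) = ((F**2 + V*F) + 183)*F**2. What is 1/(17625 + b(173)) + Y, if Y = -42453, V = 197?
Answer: -81562822938665/1921249922 ≈ -42453.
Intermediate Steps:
b(F) = F**2*(183 + F**2 + 197*F) (b(F) = ((F**2 + 197*F) + 183)*F**2 = (183 + F**2 + 197*F)*F**2 = F**2*(183 + F**2 + 197*F))
1/(17625 + b(173)) + Y = 1/(17625 + 173**2*(183 + 173**2 + 197*173)) - 42453 = 1/(17625 + 29929*(183 + 29929 + 34081)) - 42453 = 1/(17625 + 29929*64193) - 42453 = 1/(17625 + 1921232297) - 42453 = 1/1921249922 - 42453 = -81562822938665/1921249922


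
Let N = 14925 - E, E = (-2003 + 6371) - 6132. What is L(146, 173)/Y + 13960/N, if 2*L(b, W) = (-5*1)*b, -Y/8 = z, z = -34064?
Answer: 3798176035/4547952768 ≈ 0.83514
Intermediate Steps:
Y = 272512 (Y = -8*(-34064) = 272512)
E = -1764 (E = 4368 - 6132 = -1764)
N = 16689 (N = 14925 - 1*(-1764) = 14925 + 1764 = 16689)
L(b, W) = -5*b/2 (L(b, W) = ((-5*1)*b)/2 = (-5*b)/2 = -5*b/2)
L(146, 173)/Y + 13960/N = -5/2*146/272512 + 13960/16689 = -365*1/272512 + 13960*(1/16689) = -365/272512 + 13960/16689 = 3798176035/4547952768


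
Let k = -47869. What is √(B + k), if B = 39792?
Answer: I*√8077 ≈ 89.872*I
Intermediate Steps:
√(B + k) = √(39792 - 47869) = √(-8077) = I*√8077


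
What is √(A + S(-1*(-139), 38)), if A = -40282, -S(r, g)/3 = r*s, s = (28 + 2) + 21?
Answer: I*√61549 ≈ 248.09*I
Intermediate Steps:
s = 51 (s = 30 + 21 = 51)
S(r, g) = -153*r (S(r, g) = -3*r*51 = -153*r)
√(A + S(-1*(-139), 38)) = √(-40282 - (-153)*(-139)) = √(-40282 - 153*139) = √(-40282 - 21267) = √(-61549) = I*√61549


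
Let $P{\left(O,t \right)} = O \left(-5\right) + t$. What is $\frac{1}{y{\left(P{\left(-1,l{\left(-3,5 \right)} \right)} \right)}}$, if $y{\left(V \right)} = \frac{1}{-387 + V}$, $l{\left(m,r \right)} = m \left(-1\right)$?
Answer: $-379$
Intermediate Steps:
$l{\left(m,r \right)} = - m$
$P{\left(O,t \right)} = t - 5 O$ ($P{\left(O,t \right)} = - 5 O + t = t - 5 O$)
$\frac{1}{y{\left(P{\left(-1,l{\left(-3,5 \right)} \right)} \right)}} = \frac{1}{\frac{1}{-387 - -8}} = \frac{1}{\frac{1}{-387 + \left(3 + 5\right)}} = \frac{1}{\frac{1}{-387 + 8}} = \frac{1}{\frac{1}{-379}} = \frac{1}{- \frac{1}{379}} = -379$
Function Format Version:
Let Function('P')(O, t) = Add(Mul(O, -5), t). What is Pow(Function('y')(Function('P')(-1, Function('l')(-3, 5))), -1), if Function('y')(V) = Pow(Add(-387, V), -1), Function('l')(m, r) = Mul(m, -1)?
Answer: -379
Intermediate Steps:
Function('l')(m, r) = Mul(-1, m)
Function('P')(O, t) = Add(t, Mul(-5, O)) (Function('P')(O, t) = Add(Mul(-5, O), t) = Add(t, Mul(-5, O)))
Pow(Function('y')(Function('P')(-1, Function('l')(-3, 5))), -1) = Pow(Pow(Add(-387, Add(Mul(-1, -3), Mul(-5, -1))), -1), -1) = Pow(Pow(Add(-387, Add(3, 5)), -1), -1) = Pow(Pow(Add(-387, 8), -1), -1) = Pow(Pow(-379, -1), -1) = Pow(Rational(-1, 379), -1) = -379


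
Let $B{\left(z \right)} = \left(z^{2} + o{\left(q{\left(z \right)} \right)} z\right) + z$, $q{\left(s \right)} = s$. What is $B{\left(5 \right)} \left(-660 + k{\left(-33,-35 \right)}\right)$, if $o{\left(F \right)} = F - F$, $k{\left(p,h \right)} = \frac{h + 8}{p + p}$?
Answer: $- \frac{217665}{11} \approx -19788.0$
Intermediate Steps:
$k{\left(p,h \right)} = \frac{8 + h}{2 p}$
$o{\left(F \right)} = 0$
$B{\left(z \right)} = z + z^{2}$ ($B{\left(z \right)} = \left(z^{2} + 0 z\right) + z = \left(z^{2} + 0\right) + z = z^{2} + z = z + z^{2}$)
$B{\left(5 \right)} \left(-660 + k{\left(-33,-35 \right)}\right) = 5 \left(1 + 5\right) \left(-660 + \frac{8 - 35}{2 \left(-33\right)}\right) = 5 \cdot 6 \left(-660 + \frac{1}{2} \left(- \frac{1}{33}\right) \left(-27\right)\right) = 30 \left(-660 + \frac{9}{22}\right) = 30 \left(- \frac{14511}{22}\right) = - \frac{217665}{11}$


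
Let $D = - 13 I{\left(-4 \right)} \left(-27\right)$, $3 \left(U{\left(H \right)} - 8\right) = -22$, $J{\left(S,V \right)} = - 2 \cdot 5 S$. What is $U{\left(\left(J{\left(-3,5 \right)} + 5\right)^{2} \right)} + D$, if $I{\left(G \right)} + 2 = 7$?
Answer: $\frac{5267}{3} \approx 1755.7$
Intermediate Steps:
$I{\left(G \right)} = 5$ ($I{\left(G \right)} = -2 + 7 = 5$)
$J{\left(S,V \right)} = - 10 S$
$U{\left(H \right)} = \frac{2}{3}$ ($U{\left(H \right)} = 8 + \frac{1}{3} \left(-22\right) = 8 - \frac{22}{3} = \frac{2}{3}$)
$D = 1755$ ($D = \left(-13\right) 5 \left(-27\right) = \left(-65\right) \left(-27\right) = 1755$)
$U{\left(\left(J{\left(-3,5 \right)} + 5\right)^{2} \right)} + D = \frac{2}{3} + 1755 = \frac{5267}{3}$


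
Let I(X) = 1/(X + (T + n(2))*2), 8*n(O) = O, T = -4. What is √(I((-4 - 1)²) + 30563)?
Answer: √37439745/35 ≈ 174.82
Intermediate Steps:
n(O) = O/8
I(X) = 1/(-15/2 + X) (I(X) = 1/(X + (-4 + (⅛)*2)*2) = 1/(X + (-4 + ¼)*2) = 1/(X - 15/4*2) = 1/(X - 15/2) = 1/(-15/2 + X))
√(I((-4 - 1)²) + 30563) = √(2/(-15 + 2*(-4 - 1)²) + 30563) = √(2/(-15 + 2*(-5)²) + 30563) = √(2/(-15 + 2*25) + 30563) = √(2/(-15 + 50) + 30563) = √(2/35 + 30563) = √(1069707/35) = √37439745/35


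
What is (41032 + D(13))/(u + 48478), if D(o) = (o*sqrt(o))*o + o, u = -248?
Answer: 8209/9646 + 13*sqrt(13)/3710 ≈ 0.86366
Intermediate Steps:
D(o) = o + o**(5/2) (D(o) = o**(3/2)*o + o = o**(5/2) + o = o + o**(5/2))
(41032 + D(13))/(u + 48478) = (41032 + (13 + 13**(5/2)))/(-248 + 48478) = (41032 + (13 + 169*sqrt(13)))/48230 = (41045 + 169*sqrt(13))*(1/48230) = 8209/9646 + 13*sqrt(13)/3710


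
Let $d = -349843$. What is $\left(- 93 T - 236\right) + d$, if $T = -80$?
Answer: $-342639$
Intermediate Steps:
$\left(- 93 T - 236\right) + d = \left(\left(-93\right) \left(-80\right) - 236\right) - 349843 = \left(7440 - 236\right) - 349843 = 7204 - 349843 = -342639$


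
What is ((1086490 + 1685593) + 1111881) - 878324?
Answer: 3005640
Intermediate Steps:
((1086490 + 1685593) + 1111881) - 878324 = (2772083 + 1111881) - 878324 = 3883964 - 878324 = 3005640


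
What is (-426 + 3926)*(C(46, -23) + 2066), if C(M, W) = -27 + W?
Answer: 7056000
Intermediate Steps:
(-426 + 3926)*(C(46, -23) + 2066) = (-426 + 3926)*((-27 - 23) + 2066) = 3500*(-50 + 2066) = 3500*2016 = 7056000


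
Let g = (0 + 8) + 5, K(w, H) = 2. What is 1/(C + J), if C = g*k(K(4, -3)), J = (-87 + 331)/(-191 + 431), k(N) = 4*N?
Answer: 60/6301 ≈ 0.0095223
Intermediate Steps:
g = 13 (g = 8 + 5 = 13)
J = 61/60 (J = 244/240 = 244*(1/240) = 61/60 ≈ 1.0167)
C = 104 (C = 13*(4*2) = 13*8 = 104)
1/(C + J) = 1/(104 + 61/60) = 1/(6301/60) = 60/6301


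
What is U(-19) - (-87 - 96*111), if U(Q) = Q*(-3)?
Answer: 10800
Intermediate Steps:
U(Q) = -3*Q
U(-19) - (-87 - 96*111) = -3*(-19) - (-87 - 96*111) = 57 - (-87 - 10656) = 57 - 1*(-10743) = 57 + 10743 = 10800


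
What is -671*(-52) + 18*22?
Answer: 35288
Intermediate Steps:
-671*(-52) + 18*22 = 34892 + 396 = 35288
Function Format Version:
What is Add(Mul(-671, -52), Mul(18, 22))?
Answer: 35288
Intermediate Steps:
Add(Mul(-671, -52), Mul(18, 22)) = Add(34892, 396) = 35288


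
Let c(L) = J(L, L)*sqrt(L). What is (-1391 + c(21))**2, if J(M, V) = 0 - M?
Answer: 1944142 + 58422*sqrt(21) ≈ 2.2119e+6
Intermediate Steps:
J(M, V) = -M
c(L) = -L**(3/2) (c(L) = (-L)*sqrt(L) = -L**(3/2))
(-1391 + c(21))**2 = (-1391 - 21**(3/2))**2 = (-1391 - 21*sqrt(21))**2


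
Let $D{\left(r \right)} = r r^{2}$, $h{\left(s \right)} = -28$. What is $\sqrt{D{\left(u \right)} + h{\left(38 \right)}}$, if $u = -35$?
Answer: $3 i \sqrt{4767} \approx 207.13 i$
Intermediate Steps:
$D{\left(r \right)} = r^{3}$
$\sqrt{D{\left(u \right)} + h{\left(38 \right)}} = \sqrt{\left(-35\right)^{3} - 28} = \sqrt{-42875 - 28} = \sqrt{-42903} = 3 i \sqrt{4767}$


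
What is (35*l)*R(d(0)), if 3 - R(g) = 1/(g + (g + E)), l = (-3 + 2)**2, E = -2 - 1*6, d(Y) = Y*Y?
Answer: 875/8 ≈ 109.38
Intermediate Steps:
d(Y) = Y**2
E = -8 (E = -2 - 6 = -8)
l = 1 (l = (-1)**2 = 1)
R(g) = 3 - 1/(-8 + 2*g) (R(g) = 3 - 1/(g + (g - 8)) = 3 - 1/(g + (-8 + g)) = 3 - 1/(-8 + 2*g))
(35*l)*R(d(0)) = (35*1)*((-25 + 6*0**2)/(2*(-4 + 0**2))) = 35*((-25 + 6*0)/(2*(-4 + 0))) = 35*((1/2)*(-25 + 0)/(-4)) = 35*((1/2)*(-1/4)*(-25)) = 35*(25/8) = 875/8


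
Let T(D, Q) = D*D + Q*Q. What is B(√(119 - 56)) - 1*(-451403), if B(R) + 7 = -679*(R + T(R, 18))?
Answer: 188623 - 2037*√7 ≈ 1.8323e+5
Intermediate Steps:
T(D, Q) = D² + Q²
B(R) = -220003 - 679*R - 679*R² (B(R) = -7 - 679*(R + (R² + 18²)) = -7 - 679*(R + (R² + 324)) = -7 - 679*(R + (324 + R²)) = -7 - 679*(324 + R + R²) = -7 + (-219996 - 679*R - 679*R²) = -220003 - 679*R - 679*R²)
B(√(119 - 56)) - 1*(-451403) = (-220003 - 679*√(119 - 56) - 679*(√(119 - 56))²) - 1*(-451403) = (-220003 - 2037*√7 - 679*(√63)²) + 451403 = (-220003 - 2037*√7 - 679*(3*√7)²) + 451403 = (-220003 - 2037*√7 - 679*63) + 451403 = (-220003 - 2037*√7 - 42777) + 451403 = (-262780 - 2037*√7) + 451403 = 188623 - 2037*√7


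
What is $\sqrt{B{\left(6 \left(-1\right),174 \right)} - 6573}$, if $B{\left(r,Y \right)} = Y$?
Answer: $9 i \sqrt{79} \approx 79.994 i$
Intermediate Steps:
$\sqrt{B{\left(6 \left(-1\right),174 \right)} - 6573} = \sqrt{174 - 6573} = \sqrt{-6399} = 9 i \sqrt{79}$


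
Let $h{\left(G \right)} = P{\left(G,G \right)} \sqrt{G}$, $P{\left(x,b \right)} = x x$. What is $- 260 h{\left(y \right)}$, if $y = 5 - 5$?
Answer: $0$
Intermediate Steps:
$P{\left(x,b \right)} = x^{2}$
$y = 0$
$h{\left(G \right)} = G^{\frac{5}{2}}$ ($h{\left(G \right)} = G^{2} \sqrt{G} = G^{\frac{5}{2}}$)
$- 260 h{\left(y \right)} = - 260 \cdot 0^{\frac{5}{2}} = \left(-260\right) 0 = 0$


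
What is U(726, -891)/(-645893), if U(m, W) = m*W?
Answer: 646866/645893 ≈ 1.0015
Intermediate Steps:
U(m, W) = W*m
U(726, -891)/(-645893) = -891*726/(-645893) = -646866*(-1/645893) = 646866/645893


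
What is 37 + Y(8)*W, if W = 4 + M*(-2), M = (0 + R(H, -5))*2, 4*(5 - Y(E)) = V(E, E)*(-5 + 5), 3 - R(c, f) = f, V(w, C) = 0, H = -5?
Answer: -103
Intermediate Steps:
R(c, f) = 3 - f
Y(E) = 5 (Y(E) = 5 - 0*(-5 + 5) = 5 - 0*0 = 5 - 1/4*0 = 5 + 0 = 5)
M = 16 (M = (0 + (3 - 1*(-5)))*2 = (0 + (3 + 5))*2 = (0 + 8)*2 = 8*2 = 16)
W = -28 (W = 4 + 16*(-2) = 4 - 32 = -28)
37 + Y(8)*W = 37 + 5*(-28) = 37 - 140 = -103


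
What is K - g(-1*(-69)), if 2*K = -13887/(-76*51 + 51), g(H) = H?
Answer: -57107/850 ≈ -67.185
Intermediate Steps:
K = 1543/850 (K = (-13887/(-76*51 + 51))/2 = (-13887/(-3876 + 51))/2 = (-13887/(-3825))/2 = (-13887*(-1/3825))/2 = (½)*(1543/425) = 1543/850 ≈ 1.8153)
K - g(-1*(-69)) = 1543/850 - (-1)*(-69) = 1543/850 - 1*69 = 1543/850 - 69 = -57107/850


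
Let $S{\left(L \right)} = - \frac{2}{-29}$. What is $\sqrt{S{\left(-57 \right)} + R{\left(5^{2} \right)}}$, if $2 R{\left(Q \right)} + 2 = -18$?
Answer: $\frac{12 i \sqrt{58}}{29} \approx 3.1514 i$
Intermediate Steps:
$S{\left(L \right)} = \frac{2}{29}$ ($S{\left(L \right)} = \left(-2\right) \left(- \frac{1}{29}\right) = \frac{2}{29}$)
$R{\left(Q \right)} = -10$ ($R{\left(Q \right)} = -1 + \frac{1}{2} \left(-18\right) = -1 - 9 = -10$)
$\sqrt{S{\left(-57 \right)} + R{\left(5^{2} \right)}} = \sqrt{\frac{2}{29} - 10} = \sqrt{- \frac{288}{29}} = \frac{12 i \sqrt{58}}{29}$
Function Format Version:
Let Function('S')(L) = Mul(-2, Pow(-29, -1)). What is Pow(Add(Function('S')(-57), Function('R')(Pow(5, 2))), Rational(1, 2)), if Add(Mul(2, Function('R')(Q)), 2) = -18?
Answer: Mul(Rational(12, 29), I, Pow(58, Rational(1, 2))) ≈ Mul(3.1514, I)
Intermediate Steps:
Function('S')(L) = Rational(2, 29) (Function('S')(L) = Mul(-2, Rational(-1, 29)) = Rational(2, 29))
Function('R')(Q) = -10 (Function('R')(Q) = Add(-1, Mul(Rational(1, 2), -18)) = Add(-1, -9) = -10)
Pow(Add(Function('S')(-57), Function('R')(Pow(5, 2))), Rational(1, 2)) = Pow(Add(Rational(2, 29), -10), Rational(1, 2)) = Pow(Rational(-288, 29), Rational(1, 2)) = Mul(Rational(12, 29), I, Pow(58, Rational(1, 2)))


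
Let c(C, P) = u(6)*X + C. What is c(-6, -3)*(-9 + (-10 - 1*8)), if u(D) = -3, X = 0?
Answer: 162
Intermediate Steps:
c(C, P) = C (c(C, P) = -3*0 + C = 0 + C = C)
c(-6, -3)*(-9 + (-10 - 1*8)) = -6*(-9 + (-10 - 1*8)) = -6*(-9 + (-10 - 8)) = -6*(-9 - 18) = -6*(-27) = 162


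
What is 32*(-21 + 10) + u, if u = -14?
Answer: -366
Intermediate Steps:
32*(-21 + 10) + u = 32*(-21 + 10) - 14 = 32*(-11) - 14 = -352 - 14 = -366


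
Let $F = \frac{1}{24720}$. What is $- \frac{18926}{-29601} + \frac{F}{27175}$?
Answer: $\frac{4237947781867}{6628315122000} \approx 0.63937$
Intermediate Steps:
$F = \frac{1}{24720} \approx 4.0453 \cdot 10^{-5}$
$- \frac{18926}{-29601} + \frac{F}{27175} = - \frac{18926}{-29601} + \frac{1}{24720 \cdot 27175} = \left(-18926\right) \left(- \frac{1}{29601}\right) + \frac{1}{24720} \cdot \frac{1}{27175} = \frac{18926}{29601} + \frac{1}{671766000} = \frac{4237947781867}{6628315122000}$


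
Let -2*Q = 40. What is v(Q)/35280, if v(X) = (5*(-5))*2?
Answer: -5/3528 ≈ -0.0014172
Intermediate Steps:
Q = -20 (Q = -½*40 = -20)
v(X) = -50 (v(X) = -25*2 = -50)
v(Q)/35280 = -50/35280 = -50*1/35280 = -5/3528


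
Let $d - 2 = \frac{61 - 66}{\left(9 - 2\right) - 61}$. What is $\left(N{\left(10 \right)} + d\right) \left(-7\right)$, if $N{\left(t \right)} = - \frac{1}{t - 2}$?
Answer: $- \frac{2975}{216} \approx -13.773$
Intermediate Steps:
$N{\left(t \right)} = - \frac{1}{-2 + t}$
$d = \frac{113}{54}$ ($d = 2 + \frac{61 - 66}{\left(9 - 2\right) - 61} = 2 - \frac{5}{7 - 61} = 2 - \frac{5}{-54} = 2 - - \frac{5}{54} = 2 + \frac{5}{54} = \frac{113}{54} \approx 2.0926$)
$\left(N{\left(10 \right)} + d\right) \left(-7\right) = \left(- \frac{1}{-2 + 10} + \frac{113}{54}\right) \left(-7\right) = \left(- \frac{1}{8} + \frac{113}{54}\right) \left(-7\right) = \frac{425}{216} \left(-7\right) = - \frac{2975}{216}$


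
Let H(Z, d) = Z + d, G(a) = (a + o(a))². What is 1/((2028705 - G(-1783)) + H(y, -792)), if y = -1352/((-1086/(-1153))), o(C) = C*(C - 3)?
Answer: -543/5500204916643244 ≈ -9.8724e-14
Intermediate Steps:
o(C) = C*(-3 + C)
G(a) = (a + a*(-3 + a))²
y = -779428/543 (y = -1352/((-1086*(-1/1153))) = -1352/1086/1153 = -1352*1153/1086 = -779428/543 ≈ -1435.4)
1/((2028705 - G(-1783)) + H(y, -792)) = 1/((2028705 - (-1783)²*(-2 - 1783)²) + (-779428/543 - 792)) = 1/((2028705 - 3179089*(-1785)²) - 1209484/543) = 1/((2028705 - 3179089*3186225) - 1209484/543) = 1/((2028705 - 1*10129292849025) - 1209484/543) = 1/((2028705 - 10129292849025) - 1209484/543) = 1/(-10129290820320 - 1209484/543) = 1/(-5500204916643244/543) = -543/5500204916643244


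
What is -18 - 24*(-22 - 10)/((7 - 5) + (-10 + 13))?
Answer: 678/5 ≈ 135.60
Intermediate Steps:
-18 - 24*(-22 - 10)/((7 - 5) + (-10 + 13)) = -18 - (-768)/(2 + 3) = -18 - (-768)/5 = -18 - 24*(-32/5) = -18 + 768/5 = 678/5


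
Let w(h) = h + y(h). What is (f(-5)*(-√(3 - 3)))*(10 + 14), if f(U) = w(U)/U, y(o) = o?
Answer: 0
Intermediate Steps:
w(h) = 2*h (w(h) = h + h = 2*h)
f(U) = 2 (f(U) = (2*U)/U = 2)
(f(-5)*(-√(3 - 3)))*(10 + 14) = (2*(-√(3 - 3)))*(10 + 14) = (2*(-√0))*24 = (2*(-1*0))*24 = (2*0)*24 = 0*24 = 0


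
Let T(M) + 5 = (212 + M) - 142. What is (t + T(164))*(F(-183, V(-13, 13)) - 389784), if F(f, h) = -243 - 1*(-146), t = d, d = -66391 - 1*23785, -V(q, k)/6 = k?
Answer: 35068626307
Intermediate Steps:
V(q, k) = -6*k
d = -90176 (d = -66391 - 23785 = -90176)
t = -90176
F(f, h) = -97 (F(f, h) = -243 + 146 = -97)
T(M) = 65 + M (T(M) = -5 + ((212 + M) - 142) = -5 + (70 + M) = 65 + M)
(t + T(164))*(F(-183, V(-13, 13)) - 389784) = (-90176 + (65 + 164))*(-97 - 389784) = (-90176 + 229)*(-389881) = -89947*(-389881) = 35068626307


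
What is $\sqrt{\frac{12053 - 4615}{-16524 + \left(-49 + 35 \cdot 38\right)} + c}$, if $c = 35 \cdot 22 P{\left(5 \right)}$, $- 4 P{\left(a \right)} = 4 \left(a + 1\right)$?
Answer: $\frac{i \sqrt{1073565983814}}{15243} \approx 67.974 i$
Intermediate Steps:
$P{\left(a \right)} = -1 - a$ ($P{\left(a \right)} = - \frac{4 \left(a + 1\right)}{4} = - \frac{4 \left(1 + a\right)}{4} = - \frac{4 + 4 a}{4} = -1 - a$)
$c = -4620$ ($c = 35 \cdot 22 \left(-1 - 5\right) = 770 \left(-1 - 5\right) = 770 \left(-6\right) = -4620$)
$\sqrt{\frac{12053 - 4615}{-16524 + \left(-49 + 35 \cdot 38\right)} + c} = \sqrt{\frac{12053 - 4615}{-16524 + \left(-49 + 35 \cdot 38\right)} - 4620} = \sqrt{\frac{7438}{-16524 + \left(-49 + 1330\right)} - 4620} = \sqrt{\frac{7438}{-16524 + 1281} - 4620} = \sqrt{\frac{7438}{-15243} - 4620} = \sqrt{7438 \left(- \frac{1}{15243}\right) - 4620} = \sqrt{- \frac{7438}{15243} - 4620} = \sqrt{- \frac{70430098}{15243}} = \frac{i \sqrt{1073565983814}}{15243}$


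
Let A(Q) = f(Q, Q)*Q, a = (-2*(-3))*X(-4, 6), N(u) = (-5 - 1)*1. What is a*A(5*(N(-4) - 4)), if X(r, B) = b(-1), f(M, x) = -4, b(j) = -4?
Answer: -4800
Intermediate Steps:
N(u) = -6 (N(u) = -6*1 = -6)
X(r, B) = -4
a = -24 (a = -2*(-3)*(-4) = 6*(-4) = -24)
A(Q) = -4*Q
a*A(5*(N(-4) - 4)) = -(-96)*5*(-6 - 4) = -(-96)*5*(-10) = -(-96)*(-50) = -24*200 = -4800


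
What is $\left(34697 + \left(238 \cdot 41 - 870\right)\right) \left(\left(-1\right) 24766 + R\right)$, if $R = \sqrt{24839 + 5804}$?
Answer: $-1079426110 + 43585 \sqrt{30643} \approx -1.0718 \cdot 10^{9}$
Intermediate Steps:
$R = \sqrt{30643} \approx 175.05$
$\left(34697 + \left(238 \cdot 41 - 870\right)\right) \left(\left(-1\right) 24766 + R\right) = \left(34697 + \left(238 \cdot 41 - 870\right)\right) \left(\left(-1\right) 24766 + \sqrt{30643}\right) = \left(34697 + \left(9758 - 870\right)\right) \left(-24766 + \sqrt{30643}\right) = \left(34697 + 8888\right) \left(-24766 + \sqrt{30643}\right) = 43585 \left(-24766 + \sqrt{30643}\right) = -1079426110 + 43585 \sqrt{30643}$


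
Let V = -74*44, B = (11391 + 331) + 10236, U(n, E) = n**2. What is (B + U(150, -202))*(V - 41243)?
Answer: -1978336542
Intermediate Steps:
B = 21958 (B = 11722 + 10236 = 21958)
V = -3256
(B + U(150, -202))*(V - 41243) = (21958 + 150**2)*(-3256 - 41243) = (21958 + 22500)*(-44499) = 44458*(-44499) = -1978336542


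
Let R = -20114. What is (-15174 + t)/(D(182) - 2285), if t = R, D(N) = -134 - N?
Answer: 35288/2601 ≈ 13.567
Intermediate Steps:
t = -20114
(-15174 + t)/(D(182) - 2285) = (-15174 - 20114)/((-134 - 1*182) - 2285) = -35288/((-134 - 182) - 2285) = -35288/(-316 - 2285) = -35288/(-2601) = -35288*(-1/2601) = 35288/2601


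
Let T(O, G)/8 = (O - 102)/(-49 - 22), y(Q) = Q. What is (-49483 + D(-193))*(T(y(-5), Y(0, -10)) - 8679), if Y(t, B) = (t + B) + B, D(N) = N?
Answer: 30568275628/71 ≈ 4.3054e+8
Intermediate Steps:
Y(t, B) = t + 2*B (Y(t, B) = (B + t) + B = t + 2*B)
T(O, G) = 816/71 - 8*O/71 (T(O, G) = 8*((O - 102)/(-49 - 22)) = 8*((-102 + O)/(-71)) = 8*((-102 + O)*(-1/71)) = 8*(102/71 - O/71) = 816/71 - 8*O/71)
(-49483 + D(-193))*(T(y(-5), Y(0, -10)) - 8679) = (-49483 - 193)*((816/71 - 8/71*(-5)) - 8679) = -49676*((816/71 + 40/71) - 8679) = -49676*(856/71 - 8679) = -49676*(-615353/71) = 30568275628/71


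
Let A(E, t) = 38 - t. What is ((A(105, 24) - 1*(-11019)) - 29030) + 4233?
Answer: -13764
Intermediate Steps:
((A(105, 24) - 1*(-11019)) - 29030) + 4233 = (((38 - 1*24) - 1*(-11019)) - 29030) + 4233 = (((38 - 24) + 11019) - 29030) + 4233 = ((14 + 11019) - 29030) + 4233 = (11033 - 29030) + 4233 = -17997 + 4233 = -13764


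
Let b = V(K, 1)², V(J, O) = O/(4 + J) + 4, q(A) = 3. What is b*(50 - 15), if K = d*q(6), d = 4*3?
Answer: 181447/320 ≈ 567.02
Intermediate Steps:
d = 12
K = 36 (K = 12*3 = 36)
V(J, O) = 4 + O/(4 + J) (V(J, O) = O/(4 + J) + 4 = 4 + O/(4 + J))
b = 25921/1600 (b = ((16 + 1 + 4*36)/(4 + 36))² = ((16 + 1 + 144)/40)² = ((1/40)*161)² = (161/40)² = 25921/1600 ≈ 16.201)
b*(50 - 15) = 25921*(50 - 15)/1600 = (25921/1600)*35 = 181447/320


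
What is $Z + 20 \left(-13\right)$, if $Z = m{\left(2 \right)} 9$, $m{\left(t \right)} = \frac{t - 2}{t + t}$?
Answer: $-260$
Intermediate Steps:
$m{\left(t \right)} = \frac{-2 + t}{2 t}$
$Z = 0$ ($Z = \frac{-2 + 2}{2 \cdot 2} \cdot 9 = \frac{1}{2} \cdot \frac{1}{2} \cdot 0 \cdot 9 = 0 \cdot 9 = 0$)
$Z + 20 \left(-13\right) = 0 + 20 \left(-13\right) = 0 - 260 = -260$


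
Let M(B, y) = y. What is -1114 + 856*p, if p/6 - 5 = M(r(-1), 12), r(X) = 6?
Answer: 86198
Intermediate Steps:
p = 102 (p = 30 + 6*12 = 30 + 72 = 102)
-1114 + 856*p = -1114 + 856*102 = -1114 + 87312 = 86198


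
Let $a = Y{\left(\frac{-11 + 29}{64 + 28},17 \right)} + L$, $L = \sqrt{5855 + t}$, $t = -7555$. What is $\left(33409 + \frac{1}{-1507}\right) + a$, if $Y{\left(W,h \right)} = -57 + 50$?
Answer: $\frac{50336813}{1507} + 10 i \sqrt{17} \approx 33402.0 + 41.231 i$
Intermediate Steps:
$Y{\left(W,h \right)} = -7$
$L = 10 i \sqrt{17}$ ($L = \sqrt{5855 - 7555} = \sqrt{-1700} = 10 i \sqrt{17} \approx 41.231 i$)
$a = -7 + 10 i \sqrt{17} \approx -7.0 + 41.231 i$
$\left(33409 + \frac{1}{-1507}\right) + a = \left(33409 + \frac{1}{-1507}\right) - \left(7 - 10 i \sqrt{17}\right) = \left(33409 - \frac{1}{1507}\right) - \left(7 - 10 i \sqrt{17}\right) = \frac{50347362}{1507} - \left(7 - 10 i \sqrt{17}\right) = \frac{50336813}{1507} + 10 i \sqrt{17}$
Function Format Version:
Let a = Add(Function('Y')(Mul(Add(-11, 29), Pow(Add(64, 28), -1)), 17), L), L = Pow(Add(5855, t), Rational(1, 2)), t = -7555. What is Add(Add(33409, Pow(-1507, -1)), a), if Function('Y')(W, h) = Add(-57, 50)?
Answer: Add(Rational(50336813, 1507), Mul(10, I, Pow(17, Rational(1, 2)))) ≈ Add(33402., Mul(41.231, I))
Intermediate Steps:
Function('Y')(W, h) = -7
L = Mul(10, I, Pow(17, Rational(1, 2))) (L = Pow(Add(5855, -7555), Rational(1, 2)) = Pow(-1700, Rational(1, 2)) = Mul(10, I, Pow(17, Rational(1, 2))) ≈ Mul(41.231, I))
a = Add(-7, Mul(10, I, Pow(17, Rational(1, 2)))) ≈ Add(-7.0000, Mul(41.231, I))
Add(Add(33409, Pow(-1507, -1)), a) = Add(Add(33409, Pow(-1507, -1)), Add(-7, Mul(10, I, Pow(17, Rational(1, 2))))) = Add(Add(33409, Rational(-1, 1507)), Add(-7, Mul(10, I, Pow(17, Rational(1, 2))))) = Add(Rational(50347362, 1507), Add(-7, Mul(10, I, Pow(17, Rational(1, 2))))) = Add(Rational(50336813, 1507), Mul(10, I, Pow(17, Rational(1, 2))))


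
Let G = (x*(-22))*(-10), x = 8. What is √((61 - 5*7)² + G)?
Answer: 2*√609 ≈ 49.356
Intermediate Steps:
G = 1760 (G = (8*(-22))*(-10) = -176*(-10) = 1760)
√((61 - 5*7)² + G) = √((61 - 5*7)² + 1760) = √((61 - 35)² + 1760) = √(26² + 1760) = √(676 + 1760) = √2436 = 2*√609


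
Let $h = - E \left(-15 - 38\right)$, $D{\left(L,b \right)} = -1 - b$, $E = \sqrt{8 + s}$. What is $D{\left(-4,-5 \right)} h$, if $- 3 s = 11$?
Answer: $\frac{212 \sqrt{39}}{3} \approx 441.31$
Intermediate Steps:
$s = - \frac{11}{3}$ ($s = \left(- \frac{1}{3}\right) 11 = - \frac{11}{3} \approx -3.6667$)
$E = \frac{\sqrt{39}}{3}$ ($E = \sqrt{8 - \frac{11}{3}} = \sqrt{\frac{13}{3}} = \frac{\sqrt{39}}{3} \approx 2.0817$)
$h = \frac{53 \sqrt{39}}{3}$ ($h = - \frac{\sqrt{39}}{3} \left(-15 - 38\right) = - \frac{\sqrt{39}}{3} \left(-53\right) = - \frac{\left(-53\right) \sqrt{39}}{3} = \frac{53 \sqrt{39}}{3} \approx 110.33$)
$D{\left(-4,-5 \right)} h = \left(-1 - -5\right) \frac{53 \sqrt{39}}{3} = \left(-1 + 5\right) \frac{53 \sqrt{39}}{3} = 4 \frac{53 \sqrt{39}}{3} = \frac{212 \sqrt{39}}{3}$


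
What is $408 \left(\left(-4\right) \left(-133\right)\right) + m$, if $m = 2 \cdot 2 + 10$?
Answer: $217070$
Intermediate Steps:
$m = 14$ ($m = 4 + 10 = 14$)
$408 \left(\left(-4\right) \left(-133\right)\right) + m = 408 \left(\left(-4\right) \left(-133\right)\right) + 14 = 408 \cdot 532 + 14 = 217056 + 14 = 217070$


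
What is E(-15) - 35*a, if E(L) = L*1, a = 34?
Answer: -1205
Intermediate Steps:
E(L) = L
E(-15) - 35*a = -15 - 35*34 = -15 - 1190 = -1205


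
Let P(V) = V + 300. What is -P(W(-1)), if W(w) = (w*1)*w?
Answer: -301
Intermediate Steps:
W(w) = w**2 (W(w) = w*w = w**2)
P(V) = 300 + V
-P(W(-1)) = -(300 + (-1)**2) = -(300 + 1) = -1*301 = -301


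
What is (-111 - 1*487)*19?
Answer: -11362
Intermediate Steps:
(-111 - 1*487)*19 = (-111 - 487)*19 = -598*19 = -11362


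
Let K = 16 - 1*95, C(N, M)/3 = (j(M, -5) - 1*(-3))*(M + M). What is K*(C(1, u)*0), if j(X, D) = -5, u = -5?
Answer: 0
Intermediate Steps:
C(N, M) = -12*M (C(N, M) = 3*((-5 - 1*(-3))*(M + M)) = 3*((-5 + 3)*(2*M)) = 3*(-4*M) = -12*M)
K = -79 (K = 16 - 95 = -79)
K*(C(1, u)*0) = -79*(-12*(-5))*0 = -4740*0 = -79*0 = 0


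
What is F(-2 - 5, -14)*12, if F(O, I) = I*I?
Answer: 2352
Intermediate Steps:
F(O, I) = I²
F(-2 - 5, -14)*12 = (-14)²*12 = 196*12 = 2352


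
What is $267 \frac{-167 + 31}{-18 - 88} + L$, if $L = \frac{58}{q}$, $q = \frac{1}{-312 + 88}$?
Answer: $- \frac{670420}{53} \approx -12649.0$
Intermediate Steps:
$q = - \frac{1}{224}$ ($q = \frac{1}{-224} = - \frac{1}{224} \approx -0.0044643$)
$L = -12992$ ($L = \frac{58}{- \frac{1}{224}} = 58 \left(-224\right) = -12992$)
$267 \frac{-167 + 31}{-18 - 88} + L = 267 \frac{-167 + 31}{-18 - 88} - 12992 = 267 \left(- \frac{136}{-106}\right) - 12992 = 267 \left(\left(-136\right) \left(- \frac{1}{106}\right)\right) - 12992 = 267 \cdot \frac{68}{53} - 12992 = \frac{18156}{53} - 12992 = - \frac{670420}{53}$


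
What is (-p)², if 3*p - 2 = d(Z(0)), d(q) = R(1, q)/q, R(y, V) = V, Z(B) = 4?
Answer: 1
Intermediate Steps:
d(q) = 1 (d(q) = q/q = 1)
p = 1 (p = ⅔ + (⅓)*1 = ⅔ + ⅓ = 1)
(-p)² = (-1*1)² = (-1)² = 1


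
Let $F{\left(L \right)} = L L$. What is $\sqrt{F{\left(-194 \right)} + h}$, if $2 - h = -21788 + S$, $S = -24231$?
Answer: $\sqrt{83657} \approx 289.24$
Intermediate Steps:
$F{\left(L \right)} = L^{2}$
$h = 46021$ ($h = 2 - \left(-21788 - 24231\right) = 2 - -46019 = 2 + 46019 = 46021$)
$\sqrt{F{\left(-194 \right)} + h} = \sqrt{\left(-194\right)^{2} + 46021} = \sqrt{37636 + 46021} = \sqrt{83657}$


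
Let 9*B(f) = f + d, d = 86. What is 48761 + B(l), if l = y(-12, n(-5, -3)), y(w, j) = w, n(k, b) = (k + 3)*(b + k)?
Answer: 438923/9 ≈ 48769.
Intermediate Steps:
n(k, b) = (3 + k)*(b + k)
l = -12
B(f) = 86/9 + f/9 (B(f) = (f + 86)/9 = (86 + f)/9 = 86/9 + f/9)
48761 + B(l) = 48761 + (86/9 + (⅑)*(-12)) = 48761 + (86/9 - 4/3) = 48761 + 74/9 = 438923/9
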